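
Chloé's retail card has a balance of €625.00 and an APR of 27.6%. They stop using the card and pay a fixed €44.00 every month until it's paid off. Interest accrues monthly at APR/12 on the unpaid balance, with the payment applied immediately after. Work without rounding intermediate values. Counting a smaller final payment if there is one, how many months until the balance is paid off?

Monthly rate r = 27.6%/12 = 2.3% = 0.023.
Recurrence: B ← B·(1+r) − €44.00.
Month 1: interest €14.38; balance after payment €595.38.
Month 2: interest €13.69; balance after payment €565.07.
Closed form: n = −ln(1 − rB₀/P)/ln(1+r) = −ln(0.6733)/ln(1.023) ≈ 17.396, so the balance reaches zero during payment 18.

18 payments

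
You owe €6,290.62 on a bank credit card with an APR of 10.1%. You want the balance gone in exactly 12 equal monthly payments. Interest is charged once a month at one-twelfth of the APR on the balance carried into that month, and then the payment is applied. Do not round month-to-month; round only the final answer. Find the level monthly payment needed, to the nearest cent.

€553.34

Monthly rate r = 10.1%/12 = 0.841667% = 0.00841667.
Level-payment amortization: P = B₀·r / (1 − (1+r)^(−n)) = 6290.62·0.00841667 / (1 − 1.00842^(−12)).
Denominator 1 − (1+r)^(−12) = 0.0956848195.
P = 52.9461 / 0.0956848195 ≈ 553.34.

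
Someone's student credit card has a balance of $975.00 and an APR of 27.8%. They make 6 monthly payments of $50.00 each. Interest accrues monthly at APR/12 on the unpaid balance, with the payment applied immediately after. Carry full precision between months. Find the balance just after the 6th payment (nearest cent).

$800.70

Monthly rate r = 27.8%/12 = 2.31667% = 0.0231667.
Each month: B ← B·(1+r) − $50.00.
Month 1: interest $22.59; balance after payment $947.59.
Month 2: interest $21.95; balance after payment $919.54.
Month 3: interest $21.30; balance after payment $890.84.
Month 4: interest $20.64; balance after payment $861.48.
Month 5: interest $19.96; balance after payment $831.44.
Month 6: interest $19.26; balance after payment $800.70.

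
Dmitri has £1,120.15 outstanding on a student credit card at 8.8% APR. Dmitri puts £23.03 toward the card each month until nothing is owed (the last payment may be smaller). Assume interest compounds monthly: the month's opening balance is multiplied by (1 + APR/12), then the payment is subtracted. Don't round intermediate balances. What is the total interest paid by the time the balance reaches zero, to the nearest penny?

£270.26

Monthly rate r = 8.8%/12 = 0.733333% = 0.00733333.
Payoff takes n = ⌈−ln(1 − rB₀/P)/ln(1+r)⌉ = ⌈60.373⌉ = 61 payments; the last is £8.61.
Total paid = 60·£23.03 + £8.61 = £1,390.41.
Total interest = total paid − principal = £1,390.41 − £1,120.15 = £270.26.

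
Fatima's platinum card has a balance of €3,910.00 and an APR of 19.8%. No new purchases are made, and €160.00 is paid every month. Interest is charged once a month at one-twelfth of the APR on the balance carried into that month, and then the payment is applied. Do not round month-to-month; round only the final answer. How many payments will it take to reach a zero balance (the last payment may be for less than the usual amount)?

Monthly rate r = 19.8%/12 = 1.65% = 0.0165.
Recurrence: B ← B·(1+r) − €160.00.
Month 1: interest €64.52; balance after payment €3,814.51.
Month 2: interest €62.94; balance after payment €3,717.45.
Closed form: n = −ln(1 − rB₀/P)/ln(1+r) = −ln(0.59678)/ln(1.0165) ≈ 31.543, so the balance reaches zero during payment 32.

32 months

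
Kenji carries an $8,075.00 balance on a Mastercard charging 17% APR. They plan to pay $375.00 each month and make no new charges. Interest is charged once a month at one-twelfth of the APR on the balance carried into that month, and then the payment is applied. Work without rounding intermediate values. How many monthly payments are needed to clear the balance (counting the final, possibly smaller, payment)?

Monthly rate r = 17%/12 = 1.41667% = 0.0141667.
Recurrence: B ← B·(1+r) − $375.00.
Month 1: interest $114.40; balance after payment $7,814.40.
Month 2: interest $110.70; balance after payment $7,550.10.
Closed form: n = −ln(1 − rB₀/P)/ln(1+r) = −ln(0.69494)/ln(1.01417) ≈ 25.870, so the balance reaches zero during payment 26.

26 payments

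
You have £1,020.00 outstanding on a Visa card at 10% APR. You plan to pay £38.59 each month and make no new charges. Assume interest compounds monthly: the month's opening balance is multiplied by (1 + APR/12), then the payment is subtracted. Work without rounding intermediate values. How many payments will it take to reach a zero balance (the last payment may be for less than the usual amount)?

30 months

Monthly rate r = 10%/12 = 0.833333% = 0.00833333.
Recurrence: B ← B·(1+r) − £38.59.
Month 1: interest £8.50; balance after payment £989.91.
Month 2: interest £8.25; balance after payment £959.57.
Closed form: n = −ln(1 − rB₀/P)/ln(1+r) = −ln(0.77974)/ln(1.00833) ≈ 29.980, so the balance reaches zero during payment 30.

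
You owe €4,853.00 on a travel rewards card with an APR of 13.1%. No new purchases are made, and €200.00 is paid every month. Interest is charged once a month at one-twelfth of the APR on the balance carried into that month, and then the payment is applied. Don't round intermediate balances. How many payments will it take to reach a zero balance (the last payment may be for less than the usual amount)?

29 payments

Monthly rate r = 13.1%/12 = 1.09167% = 0.0109167.
Recurrence: B ← B·(1+r) − €200.00.
Month 1: interest €52.98; balance after payment €4,705.98.
Month 2: interest €51.37; balance after payment €4,557.35.
Closed form: n = −ln(1 − rB₀/P)/ln(1+r) = −ln(0.73511)/ln(1.01092) ≈ 28.343, so the balance reaches zero during payment 29.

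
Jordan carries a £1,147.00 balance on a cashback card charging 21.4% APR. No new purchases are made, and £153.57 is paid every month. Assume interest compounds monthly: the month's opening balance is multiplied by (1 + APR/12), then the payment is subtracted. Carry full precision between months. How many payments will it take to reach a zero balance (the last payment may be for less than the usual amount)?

9 months

Monthly rate r = 21.4%/12 = 1.78333% = 0.0178333.
Recurrence: B ← B·(1+r) − £153.57.
Month 1: interest £20.45; balance after payment £1,013.88.
Month 2: interest £18.08; balance after payment £878.40.
Closed form: n = −ln(1 − rB₀/P)/ln(1+r) = −ln(0.8668)/ln(1.01783) ≈ 8.087, so the balance reaches zero during payment 9.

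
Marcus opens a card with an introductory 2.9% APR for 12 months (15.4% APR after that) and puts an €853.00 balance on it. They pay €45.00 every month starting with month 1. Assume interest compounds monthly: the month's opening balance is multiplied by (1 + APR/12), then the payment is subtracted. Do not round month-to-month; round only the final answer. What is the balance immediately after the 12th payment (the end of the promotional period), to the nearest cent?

€330.83

Promo months 1–12 at r₀ = 2.9%/12 = 0.00241667; months 13+ at r₁ = 15.4%/12 = 0.0128333.
After month 12: iterate B ← B·(1+r₀) − €45.00 for 12 months → €330.83.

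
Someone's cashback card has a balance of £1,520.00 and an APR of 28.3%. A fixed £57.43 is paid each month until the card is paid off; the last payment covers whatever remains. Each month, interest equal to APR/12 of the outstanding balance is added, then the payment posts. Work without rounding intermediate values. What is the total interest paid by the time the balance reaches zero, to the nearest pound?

Monthly rate r = 28.3%/12 = 2.35833% = 0.0235833.
Payoff takes n = ⌈−ln(1 − rB₀/P)/ln(1+r)⌉ = ⌈41.985⌉ = 42 payments; the last is £56.56.
Total paid = 41·£57.43 + £56.56 = £2,411.19.
Total interest = total paid − principal = £2,411.19 − £1,520.00 = £891.19.

£891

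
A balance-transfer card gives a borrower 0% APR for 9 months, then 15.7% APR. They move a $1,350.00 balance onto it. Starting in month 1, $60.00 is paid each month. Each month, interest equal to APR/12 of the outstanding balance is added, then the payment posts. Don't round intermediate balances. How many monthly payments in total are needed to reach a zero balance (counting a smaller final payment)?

24 months

Promo months 1–9 at r₀ = 0%/12 = 0; months 10+ at r₁ = 15.7%/12 = 0.0130833.
After month 9 (no interest yet): B = $1,350.00 − 9·$60.00 = $810.00.
Then at r₁ with $60.00/mo: n₂ = −ln(1 − r₁·B/P)/ln(1+r₁) ≈ 14.95 → 15 more payments.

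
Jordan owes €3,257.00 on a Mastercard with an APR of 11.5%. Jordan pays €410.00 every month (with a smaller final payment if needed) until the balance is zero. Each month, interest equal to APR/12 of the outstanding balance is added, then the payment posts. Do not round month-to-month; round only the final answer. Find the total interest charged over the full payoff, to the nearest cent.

€147.27

Monthly rate r = 11.5%/12 = 0.958333% = 0.00958333.
Payoff takes n = ⌈−ln(1 − rB₀/P)/ln(1+r)⌉ = ⌈8.302⌉ = 9 payments; the last is €124.27.
Total paid = 8·€410.00 + €124.27 = €3,404.27.
Total interest = total paid − principal = €3,404.27 − €3,257.00 = €147.27.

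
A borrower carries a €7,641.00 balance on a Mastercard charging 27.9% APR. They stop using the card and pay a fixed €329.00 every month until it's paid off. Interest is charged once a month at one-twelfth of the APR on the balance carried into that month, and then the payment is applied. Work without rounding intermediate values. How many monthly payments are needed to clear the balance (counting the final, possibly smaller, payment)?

34 payments

Monthly rate r = 27.9%/12 = 2.325% = 0.02325.
Recurrence: B ← B·(1+r) − €329.00.
Month 1: interest €177.65; balance after payment €7,489.65.
Month 2: interest €174.13; balance after payment €7,334.79.
Closed form: n = −ln(1 − rB₀/P)/ln(1+r) = −ln(0.46002)/ln(1.02325) ≈ 33.784, so the balance reaches zero during payment 34.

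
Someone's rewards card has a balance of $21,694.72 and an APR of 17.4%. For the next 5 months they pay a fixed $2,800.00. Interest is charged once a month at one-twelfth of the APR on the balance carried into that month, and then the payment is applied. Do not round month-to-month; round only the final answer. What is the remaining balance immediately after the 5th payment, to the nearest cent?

$8,901.94

Monthly rate r = 17.4%/12 = 1.45% = 0.0145.
Each month: B ← B·(1+r) − $2,800.00.
Month 1: interest $314.57; balance after payment $19,209.29.
Month 2: interest $278.53; balance after payment $16,687.83.
Month 3: interest $241.97; balance after payment $14,129.80.
Month 4: interest $204.88; balance after payment $11,534.68.
Month 5: interest $167.25; balance after payment $8,901.94.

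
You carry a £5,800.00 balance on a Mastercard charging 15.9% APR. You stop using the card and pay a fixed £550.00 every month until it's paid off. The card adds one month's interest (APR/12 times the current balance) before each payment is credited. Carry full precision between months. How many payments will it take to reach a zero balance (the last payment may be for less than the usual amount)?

Monthly rate r = 15.9%/12 = 1.325% = 0.01325.
Recurrence: B ← B·(1+r) − £550.00.
Month 1: interest £76.85; balance after payment £5,326.85.
Month 2: interest £70.58; balance after payment £4,847.43.
Closed form: n = −ln(1 − rB₀/P)/ln(1+r) = −ln(0.86027)/ln(1.01325) ≈ 11.434, so the balance reaches zero during payment 12.

12 payments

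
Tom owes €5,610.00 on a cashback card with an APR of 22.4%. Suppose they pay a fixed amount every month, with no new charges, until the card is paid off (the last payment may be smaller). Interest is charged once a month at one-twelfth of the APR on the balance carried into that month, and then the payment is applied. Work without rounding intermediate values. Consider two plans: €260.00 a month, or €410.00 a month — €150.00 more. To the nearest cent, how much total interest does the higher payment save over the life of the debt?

Monthly rate r = 22.4%/12 = 1.86667% = 0.0186667.
At €260.00/mo: n = ⌈−ln(1 − rB₀/P)/ln(1+r)⌉ = 28 payments (last €226.58); total interest = total paid − €5,610.00 = €1,636.58.
At €410.00/mo: 16 payments (last €388.34); total interest €928.34.
Interest saved = €1,636.58 − €928.34 = €708.24.

€708.24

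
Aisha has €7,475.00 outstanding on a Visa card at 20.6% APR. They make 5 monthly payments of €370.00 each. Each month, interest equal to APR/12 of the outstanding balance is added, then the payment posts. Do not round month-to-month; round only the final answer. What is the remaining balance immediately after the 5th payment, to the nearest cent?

Monthly rate r = 20.6%/12 = 1.71667% = 0.0171667.
Each month: B ← B·(1+r) − €370.00.
Month 1: interest €128.32; balance after payment €7,233.32.
Month 2: interest €124.17; balance after payment €6,987.49.
Month 3: interest €119.95; balance after payment €6,737.44.
Month 4: interest €115.66; balance after payment €6,483.10.
Month 5: interest €111.29; balance after payment €6,224.40.

€6,224.40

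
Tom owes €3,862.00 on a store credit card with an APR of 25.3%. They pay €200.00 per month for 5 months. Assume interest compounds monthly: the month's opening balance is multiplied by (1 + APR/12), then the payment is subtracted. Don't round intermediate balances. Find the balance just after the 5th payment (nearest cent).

Monthly rate r = 25.3%/12 = 2.10833% = 0.0210833.
Each month: B ← B·(1+r) − €200.00.
Month 1: interest €81.42; balance after payment €3,743.42.
Month 2: interest €78.92; balance after payment €3,622.35.
Month 3: interest €76.37; balance after payment €3,498.72.
Month 4: interest €73.76; balance after payment €3,372.48.
Month 5: interest €71.10; balance after payment €3,243.59.

€3,243.59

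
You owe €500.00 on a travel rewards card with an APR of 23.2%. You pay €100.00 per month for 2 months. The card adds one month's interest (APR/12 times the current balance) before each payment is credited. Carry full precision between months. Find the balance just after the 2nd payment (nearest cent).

€317.59

Monthly rate r = 23.2%/12 = 1.93333% = 0.0193333.
Each month: B ← B·(1+r) − €100.00.
Month 1: interest €9.67; balance after payment €409.67.
Month 2: interest €7.92; balance after payment €317.59.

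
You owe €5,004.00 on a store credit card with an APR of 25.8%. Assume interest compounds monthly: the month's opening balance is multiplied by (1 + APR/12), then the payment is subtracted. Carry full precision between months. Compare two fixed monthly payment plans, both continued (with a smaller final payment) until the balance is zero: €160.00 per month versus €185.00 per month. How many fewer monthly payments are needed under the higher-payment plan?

Monthly rate r = 25.8%/12 = 2.15% = 0.0215.
At €160.00/mo: n = ⌈−ln(1 − rB₀/P)/ln(1+r)⌉ = 53 payments (last €74.50); total interest = total paid − €5,004.00 = €3,390.50.
At €185.00/mo: 41 payments (last €176.65); total interest €2,572.65.
Payments saved = 53 − 41 = 12.

12 fewer payments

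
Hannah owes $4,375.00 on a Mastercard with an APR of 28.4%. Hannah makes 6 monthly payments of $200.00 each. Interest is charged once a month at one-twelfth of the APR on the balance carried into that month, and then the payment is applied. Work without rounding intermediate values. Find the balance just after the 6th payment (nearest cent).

Monthly rate r = 28.4%/12 = 2.36667% = 0.0236667.
Each month: B ← B·(1+r) − $200.00.
Month 1: interest $103.54; balance after payment $4,278.54.
Month 2: interest $101.26; balance after payment $4,179.80.
Month 3: interest $98.92; balance after payment $4,078.72.
Month 4: interest $96.53; balance after payment $3,975.25.
Month 5: interest $94.08; balance after payment $3,869.33.
Month 6: interest $91.57; balance after payment $3,760.91.

$3,760.91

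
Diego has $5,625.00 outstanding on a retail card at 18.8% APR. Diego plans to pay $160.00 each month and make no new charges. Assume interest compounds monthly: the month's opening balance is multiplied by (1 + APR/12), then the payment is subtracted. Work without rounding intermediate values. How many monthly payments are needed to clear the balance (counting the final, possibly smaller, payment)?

Monthly rate r = 18.8%/12 = 1.56667% = 0.0156667.
Recurrence: B ← B·(1+r) − $160.00.
Month 1: interest $88.12; balance after payment $5,553.12.
Month 2: interest $87.00; balance after payment $5,480.12.
Closed form: n = −ln(1 − rB₀/P)/ln(1+r) = −ln(0.44922)/ln(1.01567) ≈ 51.479, so the balance reaches zero during payment 52.

52 months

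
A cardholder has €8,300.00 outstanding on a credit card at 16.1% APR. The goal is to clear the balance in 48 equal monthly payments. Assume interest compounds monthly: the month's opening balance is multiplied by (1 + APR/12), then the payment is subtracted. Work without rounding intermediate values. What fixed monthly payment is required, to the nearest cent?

€235.65

Monthly rate r = 16.1%/12 = 1.34167% = 0.0134167.
Level-payment amortization: P = B₀·r / (1 − (1+r)^(−n)) = 8300.00·0.0134167 / (1 − 1.01342^(−48)).
Denominator 1 − (1+r)^(−48) = 0.472558906.
P = 111.358 / 0.472558906 ≈ 235.65.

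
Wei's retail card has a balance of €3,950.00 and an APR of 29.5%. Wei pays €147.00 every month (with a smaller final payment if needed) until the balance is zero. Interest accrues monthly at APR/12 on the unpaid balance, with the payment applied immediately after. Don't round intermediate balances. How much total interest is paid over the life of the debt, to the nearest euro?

Monthly rate r = 29.5%/12 = 2.45833% = 0.0245833.
Payoff takes n = ⌈−ln(1 − rB₀/P)/ln(1+r)⌉ = ⌈44.490⌉ = 45 payments; the last is €72.54.
Total paid = 44·€147.00 + €72.54 = €6,540.54.
Total interest = total paid − principal = €6,540.54 − €3,950.00 = €2,590.54.

€2,591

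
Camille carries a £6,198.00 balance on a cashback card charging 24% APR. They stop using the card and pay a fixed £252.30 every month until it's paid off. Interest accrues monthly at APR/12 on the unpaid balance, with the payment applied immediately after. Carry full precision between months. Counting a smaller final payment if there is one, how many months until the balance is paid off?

35 payments

Monthly rate r = 24%/12 = 2% = 0.02.
Recurrence: B ← B·(1+r) − £252.30.
Month 1: interest £123.96; balance after payment £6,069.66.
Month 2: interest £121.39; balance after payment £5,938.75.
Closed form: n = −ln(1 − rB₀/P)/ln(1+r) = −ln(0.50868)/ln(1.02) ≈ 34.134, so the balance reaches zero during payment 35.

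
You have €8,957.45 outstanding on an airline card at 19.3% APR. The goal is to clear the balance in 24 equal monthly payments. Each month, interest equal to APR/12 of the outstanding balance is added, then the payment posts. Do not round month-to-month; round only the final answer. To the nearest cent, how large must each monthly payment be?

€452.84

Monthly rate r = 19.3%/12 = 1.60833% = 0.0160833.
Level-payment amortization: P = B₀·r / (1 − (1+r)^(−n)) = 8957.45·0.0160833 / (1 − 1.01608^(−24)).
Denominator 1 − (1+r)^(−24) = 0.318138556.
P = 144.066 / 0.318138556 ≈ 452.84.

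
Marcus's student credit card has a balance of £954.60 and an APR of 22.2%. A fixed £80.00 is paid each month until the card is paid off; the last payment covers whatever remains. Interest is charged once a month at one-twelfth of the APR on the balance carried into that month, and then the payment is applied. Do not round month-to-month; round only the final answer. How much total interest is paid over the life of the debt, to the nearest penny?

£134.12

Monthly rate r = 22.2%/12 = 1.85% = 0.0185.
Payoff takes n = ⌈−ln(1 − rB₀/P)/ln(1+r)⌉ = ⌈13.607⌉ = 14 payments; the last is £48.72.
Total paid = 13·£80.00 + £48.72 = £1,088.72.
Total interest = total paid − principal = £1,088.72 − £954.60 = £134.12.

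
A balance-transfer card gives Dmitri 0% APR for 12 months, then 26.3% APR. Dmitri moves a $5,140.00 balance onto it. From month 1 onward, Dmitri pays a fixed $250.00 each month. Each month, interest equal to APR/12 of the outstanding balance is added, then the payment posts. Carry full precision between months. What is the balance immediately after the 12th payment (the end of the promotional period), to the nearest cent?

Promo months 1–12 at r₀ = 0%/12 = 0; months 13+ at r₁ = 26.3%/12 = 0.0219167.
After month 12 (no interest yet): B = $5,140.00 − 12·$250.00 = $2,140.00.

$2,140.00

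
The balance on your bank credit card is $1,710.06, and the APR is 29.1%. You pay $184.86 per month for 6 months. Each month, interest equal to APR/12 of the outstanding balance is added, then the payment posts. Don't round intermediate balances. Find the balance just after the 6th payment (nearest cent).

Monthly rate r = 29.1%/12 = 2.425% = 0.02425.
Each month: B ← B·(1+r) − $184.86.
Month 1: interest $41.47; balance after payment $1,566.67.
Month 2: interest $37.99; balance after payment $1,419.80.
Month 3: interest $34.43; balance after payment $1,269.37.
Month 4: interest $30.78; balance after payment $1,115.29.
Month 5: interest $27.05; balance after payment $957.48.
Month 6: interest $23.22; balance after payment $795.84.

$795.84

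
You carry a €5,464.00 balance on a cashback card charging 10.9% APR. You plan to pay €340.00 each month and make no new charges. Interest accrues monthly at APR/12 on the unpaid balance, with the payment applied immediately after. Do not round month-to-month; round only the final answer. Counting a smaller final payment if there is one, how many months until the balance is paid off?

Monthly rate r = 10.9%/12 = 0.908333% = 0.00908333.
Recurrence: B ← B·(1+r) − €340.00.
Month 1: interest €49.63; balance after payment €5,173.63.
Month 2: interest €46.99; balance after payment €4,880.63.
Closed form: n = −ln(1 − rB₀/P)/ln(1+r) = −ln(0.85403)/ln(1.00908) ≈ 17.451, so the balance reaches zero during payment 18.

18 months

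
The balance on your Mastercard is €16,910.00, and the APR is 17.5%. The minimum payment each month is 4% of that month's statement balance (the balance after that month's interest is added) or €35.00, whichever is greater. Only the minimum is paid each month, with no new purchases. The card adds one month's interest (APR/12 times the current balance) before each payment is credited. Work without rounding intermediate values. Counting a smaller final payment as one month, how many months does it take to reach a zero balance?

Monthly rate r = 17.5%/12 = 1.45833% = 0.0145833.
While 4% of the post-interest balance exceeds €35.00, each month B ← (B·(1+r))·(1 − 0.04), i.e. B shrinks by the factor (1+r)·0.96 = 0.974.
This holds for months 1–113. Entering month 114 the balance is €861.60; 4% of the post-interest balance is now below €35.00, so the flat €35.00 minimum applies from here.
From month 114 a fixed €35.00 at rate r clears €861.60 in 31 more payments. Total: 113 + 31 = 144 months.

144 months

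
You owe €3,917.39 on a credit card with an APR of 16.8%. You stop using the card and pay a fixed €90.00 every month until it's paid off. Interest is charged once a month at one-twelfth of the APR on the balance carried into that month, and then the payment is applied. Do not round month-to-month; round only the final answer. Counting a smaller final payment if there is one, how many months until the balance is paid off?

68 months

Monthly rate r = 16.8%/12 = 1.4% = 0.014.
Recurrence: B ← B·(1+r) − €90.00.
Month 1: interest €54.84; balance after payment €3,882.23.
Month 2: interest €54.35; balance after payment €3,846.58.
Closed form: n = −ln(1 − rB₀/P)/ln(1+r) = −ln(0.39063)/ln(1.014) ≈ 67.612, so the balance reaches zero during payment 68.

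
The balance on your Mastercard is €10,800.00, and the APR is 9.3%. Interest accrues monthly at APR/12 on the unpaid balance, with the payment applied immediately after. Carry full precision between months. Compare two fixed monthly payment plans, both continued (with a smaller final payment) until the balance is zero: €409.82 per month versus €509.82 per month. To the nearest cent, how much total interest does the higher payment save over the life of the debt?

€284.36

Monthly rate r = 9.3%/12 = 0.775% = 0.00775.
At €409.82/mo: n = ⌈−ln(1 − rB₀/P)/ln(1+r)⌉ = 30 payments (last €242.93); total interest = total paid − €10,800.00 = €1,327.71.
At €509.82/mo: 24 payments (last €117.49); total interest €1,043.35.
Interest saved = €1,327.71 − €1,043.35 = €284.36.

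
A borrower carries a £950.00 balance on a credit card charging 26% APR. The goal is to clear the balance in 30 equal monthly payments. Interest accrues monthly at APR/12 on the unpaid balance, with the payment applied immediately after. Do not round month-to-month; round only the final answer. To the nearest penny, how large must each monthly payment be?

£43.40

Monthly rate r = 26%/12 = 2.16667% = 0.0216667.
Level-payment amortization: P = B₀·r / (1 − (1+r)^(−n)) = 950.00·0.0216667 / (1 − 1.02167^(−30)).
Denominator 1 − (1+r)^(−30) = 0.474317795.
P = 20.5833 / 0.474317795 ≈ 43.40.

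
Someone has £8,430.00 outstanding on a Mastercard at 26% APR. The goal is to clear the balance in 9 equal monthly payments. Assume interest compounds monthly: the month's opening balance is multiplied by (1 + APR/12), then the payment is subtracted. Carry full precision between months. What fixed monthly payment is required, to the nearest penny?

Monthly rate r = 26%/12 = 2.16667% = 0.0216667.
Level-payment amortization: P = B₀·r / (1 − (1+r)^(−n)) = 8430.00·0.0216667 / (1 − 1.02167^(−9)).
Denominator 1 − (1+r)^(−9) = 0.175450025.
P = 182.65 / 0.175450025 ≈ 1041.04.

£1,041.04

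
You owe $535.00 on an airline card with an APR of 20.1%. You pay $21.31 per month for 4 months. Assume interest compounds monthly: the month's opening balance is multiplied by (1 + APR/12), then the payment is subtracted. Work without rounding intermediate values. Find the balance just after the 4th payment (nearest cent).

Monthly rate r = 20.1%/12 = 1.675% = 0.01675.
Each month: B ← B·(1+r) − $21.31.
Month 1: interest $8.96; balance after payment $522.65.
Month 2: interest $8.75; balance after payment $510.10.
Month 3: interest $8.54; balance after payment $497.33.
Month 4: interest $8.33; balance after payment $484.35.

$484.35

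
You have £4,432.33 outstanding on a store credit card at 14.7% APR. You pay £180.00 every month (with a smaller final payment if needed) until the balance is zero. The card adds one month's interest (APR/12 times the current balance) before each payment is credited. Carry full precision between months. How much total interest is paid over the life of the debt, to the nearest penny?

Monthly rate r = 14.7%/12 = 1.225% = 0.01225.
Payoff takes n = ⌈−ln(1 − rB₀/P)/ln(1+r)⌉ = ⌈29.487⌉ = 30 payments; the last is £88.02.
Total paid = 29·£180.00 + £88.02 = £5,308.02.
Total interest = total paid − principal = £5,308.02 − £4,432.33 = £875.69.

£875.69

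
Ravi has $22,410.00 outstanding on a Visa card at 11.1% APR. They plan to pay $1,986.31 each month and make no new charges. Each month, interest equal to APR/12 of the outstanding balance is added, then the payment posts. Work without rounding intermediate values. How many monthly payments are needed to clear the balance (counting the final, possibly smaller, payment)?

Monthly rate r = 11.1%/12 = 0.925% = 0.00925.
Recurrence: B ← B·(1+r) − $1,986.31.
Month 1: interest $207.29; balance after payment $20,630.98.
Month 2: interest $190.84; balance after payment $18,835.51.
Closed form: n = −ln(1 − rB₀/P)/ln(1+r) = −ln(0.89564)/ln(1.00925) ≈ 11.970, so the balance reaches zero during payment 12.

12 months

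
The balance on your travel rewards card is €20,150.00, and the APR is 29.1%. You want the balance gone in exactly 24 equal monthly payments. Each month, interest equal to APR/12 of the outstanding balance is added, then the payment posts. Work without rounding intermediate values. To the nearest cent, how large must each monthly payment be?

Monthly rate r = 29.1%/12 = 2.425% = 0.02425.
Level-payment amortization: P = B₀·r / (1 − (1+r)^(−n)) = 20150.00·0.02425 / (1 − 1.02425^(−24)).
Denominator 1 − (1+r)^(−24) = 0.437326247.
P = 488.637 / 0.437326247 ≈ 1117.33.

€1,117.33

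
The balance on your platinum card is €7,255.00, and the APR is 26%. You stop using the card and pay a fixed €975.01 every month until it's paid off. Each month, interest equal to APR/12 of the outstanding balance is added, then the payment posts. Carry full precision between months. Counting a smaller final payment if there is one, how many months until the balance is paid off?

Monthly rate r = 26%/12 = 2.16667% = 0.0216667.
Recurrence: B ← B·(1+r) − €975.01.
Month 1: interest €157.19; balance after payment €6,437.18.
Month 2: interest €139.47; balance after payment €5,601.64.
Closed form: n = −ln(1 − rB₀/P)/ln(1+r) = −ln(0.83878)/ln(1.02167) ≈ 8.202, so the balance reaches zero during payment 9.

9 payments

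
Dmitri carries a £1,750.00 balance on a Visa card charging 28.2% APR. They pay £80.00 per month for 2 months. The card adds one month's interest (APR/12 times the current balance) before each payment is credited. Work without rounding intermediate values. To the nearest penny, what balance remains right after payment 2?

Monthly rate r = 28.2%/12 = 2.35% = 0.0235.
Each month: B ← B·(1+r) − £80.00.
Month 1: interest £41.12; balance after payment £1,711.12.
Month 2: interest £40.21; balance after payment £1,671.34.

£1,671.34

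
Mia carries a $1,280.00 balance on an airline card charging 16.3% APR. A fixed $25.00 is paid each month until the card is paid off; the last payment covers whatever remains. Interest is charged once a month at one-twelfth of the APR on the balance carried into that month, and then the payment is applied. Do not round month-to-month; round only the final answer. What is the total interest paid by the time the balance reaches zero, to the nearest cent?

$923.14

Monthly rate r = 16.3%/12 = 1.35833% = 0.0135833.
Payoff takes n = ⌈−ln(1 − rB₀/P)/ln(1+r)⌉ = ⌈88.125⌉ = 89 payments; the last is $3.14.
Total paid = 88·$25.00 + $3.14 = $2,203.14.
Total interest = total paid − principal = $2,203.14 − $1,280.00 = $923.14.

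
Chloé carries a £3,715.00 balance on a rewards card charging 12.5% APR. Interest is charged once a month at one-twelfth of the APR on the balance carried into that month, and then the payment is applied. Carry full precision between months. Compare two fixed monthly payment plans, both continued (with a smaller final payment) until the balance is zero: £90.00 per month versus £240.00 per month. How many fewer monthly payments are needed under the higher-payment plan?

Monthly rate r = 12.5%/12 = 1.04167% = 0.0104167.
At £90.00/mo: n = ⌈−ln(1 − rB₀/P)/ln(1+r)⌉ = 55 payments (last £21.69); total interest = total paid − £3,715.00 = £1,166.69.
At £240.00/mo: 17 payments (last £232.28); total interest £357.28.
Payments saved = 55 − 17 = 38.

38 fewer payments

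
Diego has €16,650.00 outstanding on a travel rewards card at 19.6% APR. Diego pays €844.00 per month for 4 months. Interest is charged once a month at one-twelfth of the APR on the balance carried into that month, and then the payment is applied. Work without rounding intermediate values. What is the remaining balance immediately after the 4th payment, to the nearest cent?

Monthly rate r = 19.6%/12 = 1.63333% = 0.0163333.
Each month: B ← B·(1+r) − €844.00.
Month 1: interest €271.95; balance after payment €16,077.95.
Month 2: interest €262.61; balance after payment €15,496.56.
Month 3: interest €253.11; balance after payment €14,905.67.
Month 4: interest €243.46; balance after payment €14,305.13.

€14,305.13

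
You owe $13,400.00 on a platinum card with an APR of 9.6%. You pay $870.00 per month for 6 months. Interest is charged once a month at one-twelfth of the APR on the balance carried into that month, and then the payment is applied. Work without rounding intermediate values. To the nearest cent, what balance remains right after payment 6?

Monthly rate r = 9.6%/12 = 0.8% = 0.008.
Each month: B ← B·(1+r) − $870.00.
Month 1: interest $107.20; balance after payment $12,637.20.
Month 2: interest $101.10; balance after payment $11,868.30.
Month 3: interest $94.95; balance after payment $11,093.24.
Month 4: interest $88.75; balance after payment $10,311.99.
Month 5: interest $82.50; balance after payment $9,524.49.
Month 6: interest $76.20; balance after payment $8,730.68.

$8,730.68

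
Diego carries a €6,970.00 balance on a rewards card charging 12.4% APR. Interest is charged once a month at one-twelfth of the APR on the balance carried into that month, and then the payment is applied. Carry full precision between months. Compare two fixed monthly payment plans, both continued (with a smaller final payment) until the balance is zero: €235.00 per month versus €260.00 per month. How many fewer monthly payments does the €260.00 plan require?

4 fewer payments

Monthly rate r = 12.4%/12 = 1.03333% = 0.0103333.
At €235.00/mo: n = ⌈−ln(1 − rB₀/P)/ln(1+r)⌉ = 36 payments (last €141.28); total interest = total paid − €6,970.00 = €1,396.28.
At €260.00/mo: 32 payments (last €143.84); total interest €1,233.84.
Payments saved = 36 − 32 = 4.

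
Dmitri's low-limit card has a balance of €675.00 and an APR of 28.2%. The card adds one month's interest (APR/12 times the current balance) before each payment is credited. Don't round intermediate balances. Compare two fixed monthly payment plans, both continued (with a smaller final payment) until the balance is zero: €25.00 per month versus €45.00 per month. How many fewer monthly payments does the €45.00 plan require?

25 fewer payments

Monthly rate r = 28.2%/12 = 2.35% = 0.0235.
At €25.00/mo: n = ⌈−ln(1 − rB₀/P)/ln(1+r)⌉ = 44 payments (last €8.33); total interest = total paid − €675.00 = €408.33.
At €45.00/mo: 19 payments (last €32.13); total interest €167.13.
Payments saved = 44 − 19 = 25.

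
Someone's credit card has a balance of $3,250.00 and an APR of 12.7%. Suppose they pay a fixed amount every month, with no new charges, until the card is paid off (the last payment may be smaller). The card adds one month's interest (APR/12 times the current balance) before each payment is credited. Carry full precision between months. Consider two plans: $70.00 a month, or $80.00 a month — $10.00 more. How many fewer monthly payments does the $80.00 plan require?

11 fewer payments

Monthly rate r = 12.7%/12 = 1.05833% = 0.0105833.
At $70.00/mo: n = ⌈−ln(1 − rB₀/P)/ln(1+r)⌉ = 65 payments (last $15.08); total interest = total paid − $3,250.00 = $1,245.08.
At $80.00/mo: 54 payments (last $30.94); total interest $1,020.94.
Payments saved = 65 − 54 = 11.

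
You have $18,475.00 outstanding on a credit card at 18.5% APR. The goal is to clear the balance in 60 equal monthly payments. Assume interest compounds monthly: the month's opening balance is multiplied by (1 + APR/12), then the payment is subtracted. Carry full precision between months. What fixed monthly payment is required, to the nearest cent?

$474.18

Monthly rate r = 18.5%/12 = 1.54167% = 0.0154167.
Level-payment amortization: P = B₀·r / (1 − (1+r)^(−n)) = 18475.00·0.0154167 / (1 − 1.01542^(−60)).
Denominator 1 − (1+r)^(−60) = 0.600660057.
P = 284.823 / 0.600660057 ≈ 474.18.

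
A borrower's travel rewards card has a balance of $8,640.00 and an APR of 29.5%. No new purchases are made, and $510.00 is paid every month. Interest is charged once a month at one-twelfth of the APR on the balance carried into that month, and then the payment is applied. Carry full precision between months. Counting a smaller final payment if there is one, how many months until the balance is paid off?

23 months

Monthly rate r = 29.5%/12 = 2.45833% = 0.0245833.
Recurrence: B ← B·(1+r) − $510.00.
Month 1: interest $212.40; balance after payment $8,342.40.
Month 2: interest $205.08; balance after payment $8,037.48.
Closed form: n = −ln(1 − rB₀/P)/ln(1+r) = −ln(0.58353)/ln(1.02458) ≈ 22.180, so the balance reaches zero during payment 23.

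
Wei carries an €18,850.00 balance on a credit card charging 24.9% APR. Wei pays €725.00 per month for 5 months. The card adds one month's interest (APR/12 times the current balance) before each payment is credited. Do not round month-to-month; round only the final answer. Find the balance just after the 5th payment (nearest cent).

Monthly rate r = 24.9%/12 = 2.075% = 0.02075.
Each month: B ← B·(1+r) − €725.00.
Month 1: interest €391.14; balance after payment €18,516.14.
Month 2: interest €384.21; balance after payment €18,175.35.
Month 3: interest €377.14; balance after payment €17,827.49.
Month 4: interest €369.92; balance after payment €17,472.41.
Month 5: interest €362.55; balance after payment €17,109.96.

€17,109.96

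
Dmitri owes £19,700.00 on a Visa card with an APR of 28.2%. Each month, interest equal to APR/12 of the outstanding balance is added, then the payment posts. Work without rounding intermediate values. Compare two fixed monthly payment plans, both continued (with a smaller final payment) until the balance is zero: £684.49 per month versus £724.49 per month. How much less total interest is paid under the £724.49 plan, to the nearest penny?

Monthly rate r = 28.2%/12 = 2.35% = 0.0235.
At £684.49/mo: n = ⌈−ln(1 − rB₀/P)/ln(1+r)⌉ = 49 payments (last £388.60); total interest = total paid − £19,700.00 = £13,544.12.
At £724.49/mo: 44 payments (last £627.01); total interest £12,080.08.
Interest saved = £13,544.12 − £12,080.08 = £1,464.04.

£1,464.04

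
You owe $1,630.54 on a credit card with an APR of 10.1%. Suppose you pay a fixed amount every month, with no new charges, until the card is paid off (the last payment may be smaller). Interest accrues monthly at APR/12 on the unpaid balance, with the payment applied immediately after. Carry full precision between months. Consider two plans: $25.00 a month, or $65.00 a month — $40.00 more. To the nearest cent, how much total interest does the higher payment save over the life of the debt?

$535.53

Monthly rate r = 10.1%/12 = 0.841667% = 0.00841667.
At $25.00/mo: n = ⌈−ln(1 − rB₀/P)/ln(1+r)⌉ = 95 payments (last $24.81); total interest = total paid − $1,630.54 = $744.27.
At $65.00/mo: 29 payments (last $19.28); total interest $208.74.
Interest saved = $744.27 − $208.74 = $535.53.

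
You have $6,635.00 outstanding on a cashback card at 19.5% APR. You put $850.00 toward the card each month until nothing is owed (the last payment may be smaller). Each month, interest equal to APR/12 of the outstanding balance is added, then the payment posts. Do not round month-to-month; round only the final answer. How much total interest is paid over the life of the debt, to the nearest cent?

$519.32

Monthly rate r = 19.5%/12 = 1.625% = 0.01625.
Payoff takes n = ⌈−ln(1 − rB₀/P)/ln(1+r)⌉ = ⌈8.415⌉ = 9 payments; the last is $354.32.
Total paid = 8·$850.00 + $354.32 = $7,154.32.
Total interest = total paid − principal = $7,154.32 − $6,635.00 = $519.32.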